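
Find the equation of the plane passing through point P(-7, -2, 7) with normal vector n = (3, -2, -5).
d = n·P = (3)(-7) + (-2)(-2) + (-5)(7) = -52
Plane: 3x - 2y - 5z = -52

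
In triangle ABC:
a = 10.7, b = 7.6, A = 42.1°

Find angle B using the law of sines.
sin(B)/b = sin(A)/a
sin(B) = b·sin(A)/a = 7.6·sin(42.1°)/10.7 = 0.476191
B = arcsin(0.476191) = 28.44°  (b ≤ a, so B ≤ A and the acute solution is unique)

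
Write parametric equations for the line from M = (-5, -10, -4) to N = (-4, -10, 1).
Direction vector d = N - M = (1, 0, 5)
x = -5 + t, y = -10, z = -4 + 5t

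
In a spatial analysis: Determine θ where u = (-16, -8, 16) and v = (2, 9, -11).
u·v = -280, |u|² = 576, |v|² = 206
cos θ = -280/√118656 ≈ -0.8129
θ ≈ 144.4°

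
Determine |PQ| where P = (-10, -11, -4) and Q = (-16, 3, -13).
d = √[(-6)² + (14)² + (-9)²] = √313 = 17.69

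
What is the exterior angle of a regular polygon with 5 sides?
Exterior angle of a regular n-gon = 360/n
Exterior angle = 360/5
Exterior angle = 72 degrees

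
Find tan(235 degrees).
tan(235 degrees) = 1.4281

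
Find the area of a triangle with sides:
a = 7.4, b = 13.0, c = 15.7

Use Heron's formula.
s = (a+b+c)/2 = (7.4+13.0+15.7)/2 = 18.05
A = √(s(s-a)(s-b)(s-c)) = √(18.05·10.65·5.05·2.35)
A = √2281.32 = 47.76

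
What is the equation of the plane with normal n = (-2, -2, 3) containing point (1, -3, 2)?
d = n·P = (-2)(1) + (-2)(-3) + (3)(2) = 10
Plane: -2x - 2y + 3z = 10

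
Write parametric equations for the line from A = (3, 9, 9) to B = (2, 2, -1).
Direction vector d = B - A = (-1, -7, -10)
x = 3 - t, y = 9 - 7t, z = 9 - 10t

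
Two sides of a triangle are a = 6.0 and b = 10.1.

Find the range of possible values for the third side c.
By the triangle inequality: |a - b| < c < a + b
|6.0 - 10.1| < c < 6.0 + 10.1
4.1 < c < 16.1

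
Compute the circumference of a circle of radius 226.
Circumference = 2 * pi * r
Circumference = 2 * pi * 226
Circumference = 1420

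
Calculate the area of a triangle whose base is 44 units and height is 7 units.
Area = (1/2) * base * height
Area = (1/2) * 44 * 7
Area = 154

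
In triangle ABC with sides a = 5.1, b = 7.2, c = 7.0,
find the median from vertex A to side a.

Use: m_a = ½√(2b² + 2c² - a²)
m_a = ½√(2·7.2² + 2·7.0² - 5.1²)
m_a = ½√(103.68 + 98 - 26.01) = ½√175.67 = 6.627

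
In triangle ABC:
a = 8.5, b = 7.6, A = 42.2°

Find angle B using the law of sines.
sin(B)/b = sin(A)/a
sin(B) = b·sin(A)/a = 7.6·sin(42.2°)/8.5 = 0.600597
B = arcsin(0.600597) = 36.91°  (b ≤ a, so B ≤ A and the acute solution is unique)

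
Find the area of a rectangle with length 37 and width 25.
Area = length * width
Area = 37 * 25
Area = 925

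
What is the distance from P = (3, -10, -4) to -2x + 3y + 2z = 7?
d = |(-2)(3) + 3(-10) + 2(-4) - (7)| / √((-2)² + 3² + 2²) = 51/√17 = 12.37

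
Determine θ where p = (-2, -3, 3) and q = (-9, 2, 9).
p·q = 39, |p|² = 22, |q|² = 166
cos θ = 39/√3652 ≈ 0.6454
θ ≈ 49.81°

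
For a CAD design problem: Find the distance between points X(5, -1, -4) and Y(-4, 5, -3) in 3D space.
d = √[(-9)² + (6)² + (1)²] = √118 = 10.86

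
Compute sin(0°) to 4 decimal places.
sin(0 degrees) = 0
Decimal approximation: 0.0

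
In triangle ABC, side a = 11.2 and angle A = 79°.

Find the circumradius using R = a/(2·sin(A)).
R = a/(2·sin(A)) = 11.2/(2·sin(79°))
R = 11.2/(2·0.981627) = 11.2/1.963254 = 5.705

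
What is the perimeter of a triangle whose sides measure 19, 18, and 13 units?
Perimeter = sum of all sides
Perimeter = 19 + 18 + 13
Perimeter = 50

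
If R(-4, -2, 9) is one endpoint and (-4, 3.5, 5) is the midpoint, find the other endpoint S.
S = (2×(-4) - (-4), 2×3.5 - (-2), 2×5 - 9) = (-4, 9, 1)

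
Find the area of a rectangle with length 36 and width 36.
Area = length * width
Area = 36 * 36
Area = 1296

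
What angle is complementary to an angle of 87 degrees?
Complementary angles sum to 90 degrees.
Other angle = 90 - 87
Other angle = 3 degrees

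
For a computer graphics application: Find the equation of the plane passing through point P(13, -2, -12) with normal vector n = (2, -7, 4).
d = n·P = (2)(13) + (-7)(-2) + (4)(-12) = -8
Plane: 2x - 7y + 4z = -8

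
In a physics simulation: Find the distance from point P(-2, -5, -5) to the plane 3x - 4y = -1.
d = |3(-2) + (-4)(-5) + 0(-5) - (-1)| / √(3² + (-4)² + 0²) = 15/√25 = 3.0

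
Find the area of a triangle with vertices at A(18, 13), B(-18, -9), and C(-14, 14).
Using the coordinate formula: Area = (1/2)|x₁(y₂-y₃) + x₂(y₃-y₁) + x₃(y₁-y₂)|
Area = (1/2)|18((-9)-14) + (-18)(14-13) + (-14)(13-(-9))|
Area = (1/2)|18*(-23) + (-18)*1 + (-14)*22|
Area = (1/2)|(-414) + (-18) + (-308)|
Area = (1/2)*740 = 370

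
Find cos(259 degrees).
cos(259 degrees) = -0.1908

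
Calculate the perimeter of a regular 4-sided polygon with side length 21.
Perimeter = number of sides * side length
Perimeter = 4 * 21
Perimeter = 84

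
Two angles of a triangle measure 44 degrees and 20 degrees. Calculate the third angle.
Sum of angles in a triangle = 180 degrees
Third angle = 180 - 44 - 20
Third angle = 116 degrees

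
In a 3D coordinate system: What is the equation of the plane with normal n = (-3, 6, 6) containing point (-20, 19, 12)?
d = n·P = (-3)(-20) + (6)(19) + (6)(12) = 246
Plane: -3x + 6y + 6z = 246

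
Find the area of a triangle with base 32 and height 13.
Area = (1/2) * base * height
Area = (1/2) * 32 * 13
Area = 208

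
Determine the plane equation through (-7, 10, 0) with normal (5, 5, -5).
d = n·P = (5)(-7) + (5)(10) + (-5)(0) = 15
Plane: 5x + 5y - 5z = 15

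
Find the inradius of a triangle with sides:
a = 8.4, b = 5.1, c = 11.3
s = (a+b+c)/2 = (8.4+5.1+11.3)/2 = 12.4
Area = √(s(s-a)(s-b)(s-c)) = √(12.4·4·7.3·1.1) = 19.9572
r = Area/s = 19.9572/12.4 = 1.609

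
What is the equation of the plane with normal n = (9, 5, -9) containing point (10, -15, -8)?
d = n·P = (9)(10) + (5)(-15) + (-9)(-8) = 87
Plane: 9x + 5y - 9z = 87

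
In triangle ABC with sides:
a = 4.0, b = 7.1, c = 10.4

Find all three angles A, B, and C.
By the law of cosines:
cos(A) = (b² + c² - a²)/(2bc) = 0.965398  →  A = 15.12°
cos(B) = (a² + c² - b²)/(2ac) = 0.886418  →  B = 27.57°
cos(C) = (a² + b² - c²)/(2ab) = -0.735035  →  C = 137.3°
Check: A + B + C = 180.0° ✓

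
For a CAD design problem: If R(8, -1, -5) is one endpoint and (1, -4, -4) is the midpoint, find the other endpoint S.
S = (2×1 - 8, 2×(-4) - (-1), 2×(-4) - (-5)) = (-6, -7, -3)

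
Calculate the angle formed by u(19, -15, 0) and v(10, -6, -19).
u·v = 280, |u|² = 586, |v|² = 497
cos θ = 280/√291242 ≈ 0.5188
θ ≈ 58.75°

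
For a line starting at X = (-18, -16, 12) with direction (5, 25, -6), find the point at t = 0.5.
P(0.5) = (-18 + 5(0.5), -16 + 25(0.5), 12 + (-6)(0.5)) = (-15.5, -3.5, 9)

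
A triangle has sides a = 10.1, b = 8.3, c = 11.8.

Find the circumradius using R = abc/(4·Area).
s = (a+b+c)/2 = 15.1
Area = √(s(s-a)(s-b)(s-c)) = √(15.1·5·6.8·3.3) = 41.1609
R = abc/(4·Area) = (10.1·8.3·11.8)/(4·41.1609) = 989.194/164.6436 = 6.008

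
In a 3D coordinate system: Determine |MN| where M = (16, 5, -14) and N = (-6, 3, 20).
d = √[(-22)² + (-2)² + (34)²] = √1644 = 40.55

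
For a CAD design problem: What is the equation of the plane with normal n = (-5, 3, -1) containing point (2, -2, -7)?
d = n·P = (-5)(2) + (3)(-2) + (-1)(-7) = -9
Plane: -5x + 3y - z = -9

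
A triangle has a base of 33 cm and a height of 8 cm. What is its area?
Area = (1/2) * base * height
Area = (1/2) * 33 * 8
Area = 132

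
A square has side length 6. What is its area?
Area = s²
Area = 6²
Area = 36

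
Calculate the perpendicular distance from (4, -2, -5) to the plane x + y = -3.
d = |1(4) + 1(-2) + 0(-5) - (-3)| / √(1² + 1² + 0²) = 5/√2 = 3.536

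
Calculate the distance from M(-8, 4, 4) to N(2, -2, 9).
d = √[(10)² + (-6)² + (5)²] = √161 = 12.69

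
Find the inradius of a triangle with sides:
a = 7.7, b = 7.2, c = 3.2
s = (a+b+c)/2 = (7.7+7.2+3.2)/2 = 9.05
Area = √(s(s-a)(s-b)(s-c)) = √(9.05·1.35·1.85·5.85) = 11.4989
r = Area/s = 11.4989/9.05 = 1.271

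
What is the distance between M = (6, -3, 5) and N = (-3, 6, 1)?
d = √[(-9)² + (9)² + (-4)²] = √178 = 13.34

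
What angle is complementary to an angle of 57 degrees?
Complementary angles sum to 90 degrees.
Other angle = 90 - 57
Other angle = 33 degrees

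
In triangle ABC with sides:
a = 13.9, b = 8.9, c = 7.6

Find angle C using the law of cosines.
cos(C) = (a² + b² - c²)/(2ab)
cos(C) = (13.9² + 8.9² - 7.6²)/(2·13.9·8.9) = 214.66/247.42 = 0.867594
C = arccos(0.867594) = 29.82°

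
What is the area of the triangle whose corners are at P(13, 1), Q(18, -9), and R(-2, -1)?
Using the coordinate formula: Area = (1/2)|x₁(y₂-y₃) + x₂(y₃-y₁) + x₃(y₁-y₂)|
Area = (1/2)|13((-9)-(-1)) + 18((-1)-1) + (-2)(1-(-9))|
Area = (1/2)|13*(-8) + 18*(-2) + (-2)*10|
Area = (1/2)|(-104) + (-36) + (-20)|
Area = (1/2)*160 = 80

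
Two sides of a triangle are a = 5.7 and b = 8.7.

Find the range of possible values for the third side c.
By the triangle inequality: |a - b| < c < a + b
|5.7 - 8.7| < c < 5.7 + 8.7
3 < c < 14.4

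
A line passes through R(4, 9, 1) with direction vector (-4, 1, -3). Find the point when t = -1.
P(-1) = (4 + (-4)(-1), 9 + 1(-1), 1 + (-3)(-1)) = (8, 8, 4)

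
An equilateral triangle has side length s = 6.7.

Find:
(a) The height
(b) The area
(a) Height h = s·√3/2 = 6.7·√3/2 = 5.802
(b) Area = (√3/4)·s² = (√3/4)·6.7² = (√3/4)·44.89 = 19.44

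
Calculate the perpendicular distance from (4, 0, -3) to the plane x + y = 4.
d = |1(4) + 1(0) + 0(-3) - (4)| / √(1² + 1² + 0²) = 0/√2 = 0.0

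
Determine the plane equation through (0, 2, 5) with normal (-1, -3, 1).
d = n·P = (-1)(0) + (-3)(2) + (1)(5) = -1
Plane: -x - 3y + z = -1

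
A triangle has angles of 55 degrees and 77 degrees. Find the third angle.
Sum of angles in a triangle = 180 degrees
Third angle = 180 - 55 - 77
Third angle = 48 degrees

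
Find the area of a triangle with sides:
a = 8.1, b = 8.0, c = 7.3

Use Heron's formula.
s = (a+b+c)/2 = (8.1+8.0+7.3)/2 = 11.7
A = √(s(s-a)(s-b)(s-c)) = √(11.7·3.6·3.7·4.4)
A = √685.714 = 26.19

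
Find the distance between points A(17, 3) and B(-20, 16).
Using the distance formula: d = sqrt((x₂-x₁)² + (y₂-y₁)²)
dx = (-20) - 17 = -37
dy = 16 - 3 = 13
d = sqrt((-37)² + 13²) = sqrt(1369 + 169) = sqrt(1538) = 39.22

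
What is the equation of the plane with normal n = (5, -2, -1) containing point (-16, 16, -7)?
d = n·P = (5)(-16) + (-2)(16) + (-1)(-7) = -105
Plane: 5x - 2y - z = -105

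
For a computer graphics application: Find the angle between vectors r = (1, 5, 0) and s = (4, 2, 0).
r·s = 14, |r|² = 26, |s|² = 20
cos θ = 14/√520 ≈ 0.6139
θ ≈ 52.13°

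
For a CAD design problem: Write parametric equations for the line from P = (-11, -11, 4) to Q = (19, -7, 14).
Direction vector d = Q - P = (30, 4, 10)
x = -11 + 30t, y = -11 + 4t, z = 4 + 10t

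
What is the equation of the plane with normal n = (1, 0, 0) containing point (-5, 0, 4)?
d = n·P = (1)(-5) + (0)(0) + (0)(4) = -5
Plane: x = -5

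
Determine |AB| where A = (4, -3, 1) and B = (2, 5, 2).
d = √[(-2)² + (8)² + (1)²] = √69 = 8.307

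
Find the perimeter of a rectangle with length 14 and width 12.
Perimeter = 2 * (length + width)
Perimeter = 2 * (14 + 12)
Perimeter = 2 * 26
Perimeter = 52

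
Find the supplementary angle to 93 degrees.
Supplementary angles sum to 180 degrees.
Other angle = 180 - 93
Other angle = 87 degrees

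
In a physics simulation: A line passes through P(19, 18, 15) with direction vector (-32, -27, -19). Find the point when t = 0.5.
P(0.5) = (19 + (-32)(0.5), 18 + (-27)(0.5), 15 + (-19)(0.5)) = (3, 4.5, 5.5)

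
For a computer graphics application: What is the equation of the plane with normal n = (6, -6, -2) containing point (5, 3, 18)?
d = n·P = (6)(5) + (-6)(3) + (-2)(18) = -24
Plane: 6x - 6y - 2z = -24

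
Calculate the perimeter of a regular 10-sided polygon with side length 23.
Perimeter = number of sides * side length
Perimeter = 10 * 23
Perimeter = 230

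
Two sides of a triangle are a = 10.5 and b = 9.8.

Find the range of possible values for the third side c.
By the triangle inequality: |a - b| < c < a + b
|10.5 - 9.8| < c < 10.5 + 9.8
0.7 < c < 20.3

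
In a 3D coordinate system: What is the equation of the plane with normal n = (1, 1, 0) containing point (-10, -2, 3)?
d = n·P = (1)(-10) + (1)(-2) + (0)(3) = -12
Plane: x + y = -12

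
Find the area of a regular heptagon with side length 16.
For a regular 7-gon with side length s = 16:
Apothem a = s / (2*tan(pi/7)) = 16 / (2*tan(pi/7)) ≈ 16.6122
Perimeter P = 7 * 16 = 112
Area = (1/2) * P * a = (1/2) * 112 * 16.6122 = 930.28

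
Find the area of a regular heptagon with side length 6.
For a regular 7-gon with side length s = 6:
Apothem a = s / (2*tan(pi/7)) = 6 / (2*tan(pi/7)) ≈ 6.2296
Perimeter P = 7 * 6 = 42
Area = (1/2) * P * a = (1/2) * 42 * 6.2296 = 130.82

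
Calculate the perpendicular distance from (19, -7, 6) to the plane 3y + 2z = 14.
d = |0(19) + 3(-7) + 2(6) - (14)| / √(0² + 3² + 2²) = 23/√13 = 6.379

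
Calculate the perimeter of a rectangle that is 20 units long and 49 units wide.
Perimeter = 2 * (length + width)
Perimeter = 2 * (20 + 49)
Perimeter = 2 * 69
Perimeter = 138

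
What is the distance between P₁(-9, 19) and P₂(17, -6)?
Using the distance formula: d = sqrt((x₂-x₁)² + (y₂-y₁)²)
dx = 17 - (-9) = 26
dy = (-6) - 19 = -25
d = sqrt(26² + (-25)²) = sqrt(676 + 625) = sqrt(1301) = 36.07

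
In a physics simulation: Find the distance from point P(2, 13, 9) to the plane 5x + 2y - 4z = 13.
d = |5(2) + 2(13) + (-4)(9) - (13)| / √(5² + 2² + (-4)²) = 13/√45 = 1.938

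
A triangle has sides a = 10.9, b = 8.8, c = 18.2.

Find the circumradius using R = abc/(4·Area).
s = (a+b+c)/2 = 18.95
Area = √(s(s-a)(s-b)(s-c)) = √(18.95·8.05·10.15·0.75) = 34.0774
R = abc/(4·Area) = (10.9·8.8·18.2)/(4·34.0774) = 1745.744/136.3096 = 12.81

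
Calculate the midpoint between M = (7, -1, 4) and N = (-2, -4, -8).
Midpoint = ((7-2)/2, (-1-4)/2, (4-8)/2) = (2.5, -2.5, -2)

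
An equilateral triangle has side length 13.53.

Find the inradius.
For an equilateral triangle, r = s/(2√3) where s is the side.
r = 13.53/(2√3) = 13.53/3.464102 = 3.906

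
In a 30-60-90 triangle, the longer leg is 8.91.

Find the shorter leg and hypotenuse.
In a 30-60-90 triangle, sides are in ratio 1 : √3 : 2.
Long leg = short leg·√3  →  short leg = 8.91/√3 = 5.144
Hypotenuse = 2·(short leg) = 2·8.91/√3 = 10.29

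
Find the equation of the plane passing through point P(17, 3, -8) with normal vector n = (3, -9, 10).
d = n·P = (3)(17) + (-9)(3) + (10)(-8) = -56
Plane: 3x - 9y + 10z = -56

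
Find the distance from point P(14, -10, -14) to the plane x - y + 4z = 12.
d = |1(14) + (-1)(-10) + 4(-14) - (12)| / √(1² + (-1)² + 4²) = 44/√18 = 10.37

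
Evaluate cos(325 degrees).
cos(325 degrees) = 0.8192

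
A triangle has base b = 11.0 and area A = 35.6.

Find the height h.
A = ½bh  →  h = 2A/b
h = 2·35.6/11.0 = 6.473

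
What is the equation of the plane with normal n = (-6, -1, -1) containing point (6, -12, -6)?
d = n·P = (-6)(6) + (-1)(-12) + (-1)(-6) = -18
Plane: -6x - y - z = -18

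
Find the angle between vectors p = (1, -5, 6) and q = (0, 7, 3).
p·q = -17, |p|² = 62, |q|² = 58
cos θ = -17/√3596 ≈ -0.2835
θ ≈ 106.5°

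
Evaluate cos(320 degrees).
cos(320 degrees) = 0.766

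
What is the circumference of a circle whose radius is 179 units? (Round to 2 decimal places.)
Circumference = 2 * pi * r
Circumference = 2 * pi * 179
Circumference = 1124.69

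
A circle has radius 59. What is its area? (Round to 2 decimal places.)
Area = pi * r²
Area = pi * 59²
Area = pi * 3481
Area = 10935.88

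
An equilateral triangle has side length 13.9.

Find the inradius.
For an equilateral triangle, r = s/(2√3) where s is the side.
r = 13.9/(2√3) = 13.9/3.464102 = 4.013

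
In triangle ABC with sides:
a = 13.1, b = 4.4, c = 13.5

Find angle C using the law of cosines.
cos(C) = (a² + b² - c²)/(2ab)
cos(C) = (13.1² + 4.4² - 13.5²)/(2·13.1·4.4) = 8.72/115.28 = 0.075642
C = arccos(0.075642) = 85.66°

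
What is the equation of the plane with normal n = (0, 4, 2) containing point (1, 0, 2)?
d = n·P = (0)(1) + (4)(0) + (2)(2) = 4
Plane: 4y + 2z = 4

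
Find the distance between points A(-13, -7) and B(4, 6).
Using the distance formula: d = sqrt((x₂-x₁)² + (y₂-y₁)²)
dx = 4 - (-13) = 17
dy = 6 - (-7) = 13
d = sqrt(17² + 13²) = sqrt(289 + 169) = sqrt(458) = 21.40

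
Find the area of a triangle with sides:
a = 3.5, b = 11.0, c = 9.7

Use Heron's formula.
s = (a+b+c)/2 = (3.5+11.0+9.7)/2 = 12.1
A = √(s(s-a)(s-b)(s-c)) = √(12.1·8.6·1.1·2.4)
A = √274.718 = 16.57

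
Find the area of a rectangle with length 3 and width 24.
Area = length * width
Area = 3 * 24
Area = 72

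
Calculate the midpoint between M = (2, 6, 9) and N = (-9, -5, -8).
Midpoint = ((2-9)/2, (6-5)/2, (9-8)/2) = (-3.5, 0.5, 0.5)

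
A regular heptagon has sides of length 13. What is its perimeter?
Perimeter = number of sides * side length
Perimeter = 7 * 13
Perimeter = 91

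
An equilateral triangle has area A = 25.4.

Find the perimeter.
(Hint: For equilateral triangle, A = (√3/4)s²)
A = (√3/4)s²  →  s² = 4A/√3 = 4·25.4/√3 = 58.6588
s = 7.6589
Perimeter = 3s = 22.98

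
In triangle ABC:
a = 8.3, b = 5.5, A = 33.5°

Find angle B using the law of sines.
sin(B)/b = sin(A)/a
sin(B) = b·sin(A)/a = 5.5·sin(33.5°)/8.3 = 0.365741
B = arcsin(0.365741) = 21.45°  (b ≤ a, so B ≤ A and the acute solution is unique)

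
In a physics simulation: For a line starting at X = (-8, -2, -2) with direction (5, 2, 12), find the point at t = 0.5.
P(0.5) = (-8 + 5(0.5), -2 + 2(0.5), -2 + 12(0.5)) = (-5.5, -1, 4)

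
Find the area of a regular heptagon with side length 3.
For a regular 7-gon with side length s = 3:
Apothem a = s / (2*tan(pi/7)) = 3 / (2*tan(pi/7)) ≈ 3.1148
Perimeter P = 7 * 3 = 21
Area = (1/2) * P * a = (1/2) * 21 * 3.1148 = 32.71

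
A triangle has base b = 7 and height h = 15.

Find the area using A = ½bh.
A = ½·7·15 = 52.5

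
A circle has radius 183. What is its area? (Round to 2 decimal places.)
Area = pi * r²
Area = pi * 183²
Area = pi * 33489
Area = 105208.80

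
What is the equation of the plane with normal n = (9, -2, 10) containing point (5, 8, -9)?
d = n·P = (9)(5) + (-2)(8) + (10)(-9) = -61
Plane: 9x - 2y + 10z = -61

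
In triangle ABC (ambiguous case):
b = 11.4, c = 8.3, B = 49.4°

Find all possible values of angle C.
sin(C)/c = sin(B)/b  →  sin(C) = c·sin(B)/b = 8.3·sin(49.4°)/11.4 = 0.552803
C₁ = arcsin(0.552803) = 33.56°,  C₂ = 180° - C₁ = 146.44°
Check C₂: A = 180° - 49.4° - 146.44° = -15.84° ≤ 0, rejected
C = 33.56° (one solution)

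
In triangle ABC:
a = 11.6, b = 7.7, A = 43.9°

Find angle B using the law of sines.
sin(B)/b = sin(A)/a
sin(B) = b·sin(A)/a = 7.7·sin(43.9°)/11.6 = 0.460275
B = arcsin(0.460275) = 27.4°  (b ≤ a, so B ≤ A and the acute solution is unique)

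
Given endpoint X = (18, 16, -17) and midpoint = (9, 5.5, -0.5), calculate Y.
Y = (2×9 - 18, 2×5.5 - 16, 2×(-0.5) - (-17)) = (0, -5, 16)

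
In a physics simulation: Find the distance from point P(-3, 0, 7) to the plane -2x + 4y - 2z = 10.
d = |(-2)(-3) + 4(0) + (-2)(7) - (10)| / √((-2)² + 4² + (-2)²) = 18/√24 = 3.674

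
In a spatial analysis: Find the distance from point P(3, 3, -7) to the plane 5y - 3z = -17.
d = |0(3) + 5(3) + (-3)(-7) - (-17)| / √(0² + 5² + (-3)²) = 53/√34 = 9.089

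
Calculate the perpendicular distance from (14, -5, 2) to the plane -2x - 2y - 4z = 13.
d = |(-2)(14) + (-2)(-5) + (-4)(2) - (13)| / √((-2)² + (-2)² + (-4)²) = 39/√24 = 7.961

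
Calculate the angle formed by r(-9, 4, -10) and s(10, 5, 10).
r·s = -170, |r|² = 197, |s|² = 225
cos θ = -170/√44325 ≈ -0.8075
θ ≈ 143.8°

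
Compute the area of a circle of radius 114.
Area = pi * r²
Area = pi * 114²
Area = pi * 12996
Area = 40828.14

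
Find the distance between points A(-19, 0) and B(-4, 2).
Using the distance formula: d = sqrt((x₂-x₁)² + (y₂-y₁)²)
dx = (-4) - (-19) = 15
dy = 2 - 0 = 2
d = sqrt(15² + 2²) = sqrt(225 + 4) = sqrt(229) = 15.13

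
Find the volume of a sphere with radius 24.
Volume = (4/3) * pi * r³
Volume = (4/3) * pi * 24³
Volume = (4/3) * pi * 13824
Volume = 57905.84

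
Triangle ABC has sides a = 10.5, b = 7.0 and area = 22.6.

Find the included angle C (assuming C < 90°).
Area = ½ab·sin(C)  →  sin(C) = 2·Area/(ab)
sin(C) = 2·22.6/(10.5·7.0) = 0.614966
C = arcsin(0.614966) = 37.95°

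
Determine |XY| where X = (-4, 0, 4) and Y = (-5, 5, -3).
d = √[(-1)² + (5)² + (-7)²] = √75 = 8.66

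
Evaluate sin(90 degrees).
sin(90 degrees) = 1
Decimal approximation: 1.0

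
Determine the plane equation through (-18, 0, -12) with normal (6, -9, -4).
d = n·P = (6)(-18) + (-9)(0) + (-4)(-12) = -60
Plane: 6x - 9y - 4z = -60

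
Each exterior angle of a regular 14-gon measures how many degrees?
Exterior angle of a regular n-gon = 360/n
Exterior angle = 360/14
Exterior angle = 25.71 degrees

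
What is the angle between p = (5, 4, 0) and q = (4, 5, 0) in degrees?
p·q = 40, |p|² = 41, |q|² = 41
cos θ = 40/√1681 ≈ 0.9756
θ ≈ 12.68°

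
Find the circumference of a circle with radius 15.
Circumference = 2 * pi * r
Circumference = 2 * pi * 15
Circumference = 94.25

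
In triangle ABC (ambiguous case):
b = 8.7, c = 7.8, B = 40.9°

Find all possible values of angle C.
sin(C)/c = sin(B)/b  →  sin(C) = c·sin(B)/b = 7.8·sin(40.9°)/8.7 = 0.587009
C₁ = arcsin(0.587009) = 35.95°,  C₂ = 180° - C₁ = 144.05°
Check C₂: A = 180° - 40.9° - 144.05° = -4.95° ≤ 0, rejected
C = 35.95° (one solution)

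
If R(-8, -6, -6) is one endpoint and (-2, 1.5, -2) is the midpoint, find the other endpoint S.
S = (2×(-2) - (-8), 2×1.5 - (-6), 2×(-2) - (-6)) = (4, 9, 2)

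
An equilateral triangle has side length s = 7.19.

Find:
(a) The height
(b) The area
(a) Height h = s·√3/2 = 7.19·√3/2 = 6.227
(b) Area = (√3/4)·s² = (√3/4)·7.19² = (√3/4)·51.6961 = 22.39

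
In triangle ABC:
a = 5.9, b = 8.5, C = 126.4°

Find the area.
Using A = ½ab·sin(C):
A = ½·5.9·8.5·sin(126.4°) = ½·50.15·0.804894 = 20.18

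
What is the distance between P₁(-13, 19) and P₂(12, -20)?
Using the distance formula: d = sqrt((x₂-x₁)² + (y₂-y₁)²)
dx = 12 - (-13) = 25
dy = (-20) - 19 = -39
d = sqrt(25² + (-39)²) = sqrt(625 + 1521) = sqrt(2146) = 46.32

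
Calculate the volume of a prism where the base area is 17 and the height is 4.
Volume = base area * height
Volume = 17 * 4
Volume = 68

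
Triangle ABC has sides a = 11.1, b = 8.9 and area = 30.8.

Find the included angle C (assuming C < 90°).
Area = ½ab·sin(C)  →  sin(C) = 2·Area/(ab)
sin(C) = 2·30.8/(11.1·8.9) = 0.623545
C = arcsin(0.623545) = 38.58°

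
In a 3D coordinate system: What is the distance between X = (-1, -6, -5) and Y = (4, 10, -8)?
d = √[(5)² + (16)² + (-3)²] = √290 = 17.03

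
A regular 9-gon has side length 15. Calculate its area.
For a regular 9-gon with side length s = 15:
Apothem a = s / (2*tan(pi/9)) = 15 / (2*tan(pi/9)) ≈ 20.6061
Perimeter P = 9 * 15 = 135
Area = (1/2) * P * a = (1/2) * 135 * 20.6061 = 1390.91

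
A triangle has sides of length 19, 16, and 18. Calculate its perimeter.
Perimeter = sum of all sides
Perimeter = 19 + 16 + 18
Perimeter = 53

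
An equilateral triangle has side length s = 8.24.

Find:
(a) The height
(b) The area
(a) Height h = s·√3/2 = 8.24·√3/2 = 7.136
(b) Area = (√3/4)·s² = (√3/4)·8.24² = (√3/4)·67.8976 = 29.4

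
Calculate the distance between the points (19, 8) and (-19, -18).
Using the distance formula: d = sqrt((x₂-x₁)² + (y₂-y₁)²)
dx = (-19) - 19 = -38
dy = (-18) - 8 = -26
d = sqrt((-38)² + (-26)²) = sqrt(1444 + 676) = sqrt(2120) = 46.04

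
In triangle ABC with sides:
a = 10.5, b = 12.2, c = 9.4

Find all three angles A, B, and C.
By the law of cosines:
cos(A) = (b² + c² - a²)/(2bc) = 0.553497  →  A = 56.39°
cos(B) = (a² + c² - b²)/(2ac) = 0.252128  →  B = 75.4°
cos(C) = (a² + b² - c²)/(2ab) = 0.666393  →  C = 48.21°
Check: A + B + C = 180.0° ✓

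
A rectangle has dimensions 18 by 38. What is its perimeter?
Perimeter = 2 * (length + width)
Perimeter = 2 * (18 + 38)
Perimeter = 2 * 56
Perimeter = 112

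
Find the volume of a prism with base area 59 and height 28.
Volume = base area * height
Volume = 59 * 28
Volume = 1652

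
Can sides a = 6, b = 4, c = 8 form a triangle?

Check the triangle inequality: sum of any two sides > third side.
Yes, triangle inequality satisfied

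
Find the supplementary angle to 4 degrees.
Supplementary angles sum to 180 degrees.
Other angle = 180 - 4
Other angle = 176 degrees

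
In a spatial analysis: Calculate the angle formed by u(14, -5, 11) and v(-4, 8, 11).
u·v = 25, |u|² = 342, |v|² = 201
cos θ = 25/√68742 ≈ 0.09535
θ ≈ 84.53°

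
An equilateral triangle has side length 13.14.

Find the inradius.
For an equilateral triangle, r = s/(2√3) where s is the side.
r = 13.14/(2√3) = 13.14/3.464102 = 3.793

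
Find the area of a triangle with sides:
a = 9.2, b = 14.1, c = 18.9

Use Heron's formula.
s = (a+b+c)/2 = (9.2+14.1+18.9)/2 = 21.1
A = √(s(s-a)(s-b)(s-c)) = √(21.1·11.9·7·2.2)
A = √3866.79 = 62.18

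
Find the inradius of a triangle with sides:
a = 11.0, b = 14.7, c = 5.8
s = (a+b+c)/2 = (11.0+14.7+5.8)/2 = 15.75
Area = √(s(s-a)(s-b)(s-c)) = √(15.75·4.75·1.05·9.95) = 27.9572
r = Area/s = 27.9572/15.75 = 1.775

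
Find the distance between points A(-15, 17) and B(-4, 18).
Using the distance formula: d = sqrt((x₂-x₁)² + (y₂-y₁)²)
dx = (-4) - (-15) = 11
dy = 18 - 17 = 1
d = sqrt(11² + 1²) = sqrt(121 + 1) = sqrt(122) = 11.05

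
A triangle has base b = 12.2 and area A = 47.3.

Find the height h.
A = ½bh  →  h = 2A/b
h = 2·47.3/12.2 = 7.754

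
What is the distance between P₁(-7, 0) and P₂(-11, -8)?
Using the distance formula: d = sqrt((x₂-x₁)² + (y₂-y₁)²)
dx = (-11) - (-7) = -4
dy = (-8) - 0 = -8
d = sqrt((-4)² + (-8)²) = sqrt(16 + 64) = sqrt(80) = 8.94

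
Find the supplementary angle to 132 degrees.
Supplementary angles sum to 180 degrees.
Other angle = 180 - 132
Other angle = 48 degrees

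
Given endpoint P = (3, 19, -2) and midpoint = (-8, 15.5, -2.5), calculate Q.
Q = (2×(-8) - 3, 2×15.5 - 19, 2×(-2.5) - (-2)) = (-19, 12, -3)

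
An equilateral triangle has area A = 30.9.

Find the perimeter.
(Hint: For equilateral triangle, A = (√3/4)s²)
A = (√3/4)s²  →  s² = 4A/√3 = 4·30.9/√3 = 71.3605
s = 8.44751
Perimeter = 3s = 25.34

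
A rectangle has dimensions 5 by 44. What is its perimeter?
Perimeter = 2 * (length + width)
Perimeter = 2 * (5 + 44)
Perimeter = 2 * 49
Perimeter = 98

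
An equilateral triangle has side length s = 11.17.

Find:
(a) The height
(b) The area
(a) Height h = s·√3/2 = 11.17·√3/2 = 9.674
(b) Area = (√3/4)·s² = (√3/4)·11.17² = (√3/4)·124.769 = 54.03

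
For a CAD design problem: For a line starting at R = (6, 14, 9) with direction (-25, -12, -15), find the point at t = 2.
P(2) = (6 + (-25)(2), 14 + (-12)(2), 9 + (-15)(2)) = (-44, -10, -21)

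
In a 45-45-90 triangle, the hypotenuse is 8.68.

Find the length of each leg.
In a 45-45-90 triangle, hypotenuse = leg·√2  →  leg = hypotenuse/√2
leg = 8.68/√2 = 6.138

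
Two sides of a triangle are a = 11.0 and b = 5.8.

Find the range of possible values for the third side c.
By the triangle inequality: |a - b| < c < a + b
|11.0 - 5.8| < c < 11.0 + 5.8
5.2 < c < 16.8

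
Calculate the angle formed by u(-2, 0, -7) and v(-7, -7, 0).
u·v = 14, |u|² = 53, |v|² = 98
cos θ = 14/√5194 ≈ 0.1943
θ ≈ 78.8°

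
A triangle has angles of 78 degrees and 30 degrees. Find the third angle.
Sum of angles in a triangle = 180 degrees
Third angle = 180 - 78 - 30
Third angle = 72 degrees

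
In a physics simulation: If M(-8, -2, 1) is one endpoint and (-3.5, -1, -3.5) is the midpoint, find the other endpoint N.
N = (2×(-3.5) - (-8), 2×(-1) - (-2), 2×(-3.5) - 1) = (1, 0, -8)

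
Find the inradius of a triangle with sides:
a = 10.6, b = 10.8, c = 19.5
s = (a+b+c)/2 = (10.6+10.8+19.5)/2 = 20.45
Area = √(s(s-a)(s-b)(s-c)) = √(20.45·9.85·9.65·0.95) = 42.9725
r = Area/s = 42.9725/20.45 = 2.101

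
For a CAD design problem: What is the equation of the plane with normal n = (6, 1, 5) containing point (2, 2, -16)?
d = n·P = (6)(2) + (1)(2) + (5)(-16) = -66
Plane: 6x + y + 5z = -66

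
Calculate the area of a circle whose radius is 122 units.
Area = pi * r²
Area = pi * 122²
Area = pi * 14884
Area = 46759.47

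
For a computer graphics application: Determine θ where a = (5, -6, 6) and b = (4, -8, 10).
a·b = 128, |a|² = 97, |b|² = 180
cos θ = 128/√17460 ≈ 0.9687
θ ≈ 14.37°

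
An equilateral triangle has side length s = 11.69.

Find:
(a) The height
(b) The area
(a) Height h = s·√3/2 = 11.69·√3/2 = 10.12
(b) Area = (√3/4)·s² = (√3/4)·11.69² = (√3/4)·136.656 = 59.17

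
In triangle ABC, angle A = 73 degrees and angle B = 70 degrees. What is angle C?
Sum of angles in a triangle = 180 degrees
Third angle = 180 - 73 - 70
Third angle = 37 degrees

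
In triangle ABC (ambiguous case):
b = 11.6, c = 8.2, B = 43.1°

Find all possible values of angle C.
sin(C)/c = sin(B)/b  →  sin(C) = c·sin(B)/b = 8.2·sin(43.1°)/11.6 = 0.483004
C₁ = arcsin(0.483004) = 28.88°,  C₂ = 180° - C₁ = 151.12°
Check C₂: A = 180° - 43.1° - 151.12° = -14.22° ≤ 0, rejected
C = 28.88° (one solution)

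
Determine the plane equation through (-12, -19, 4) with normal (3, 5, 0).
d = n·P = (3)(-12) + (5)(-19) + (0)(4) = -131
Plane: 3x + 5y = -131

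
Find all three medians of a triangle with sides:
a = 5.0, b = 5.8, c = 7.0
Using m_x = ½√(2y² + 2z² - x²):
m_a = ½√(2·5.8² + 2·7.0² - 5.0²) = ½√140.28 = 5.922
m_b = ½√(2·5.0² + 2·7.0² - 5.8²) = ½√114.36 = 5.347
m_c = ½√(2·5.0² + 2·5.8² - 7.0²) = ½√68.28 = 4.132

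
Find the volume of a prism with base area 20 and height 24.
Volume = base area * height
Volume = 20 * 24
Volume = 480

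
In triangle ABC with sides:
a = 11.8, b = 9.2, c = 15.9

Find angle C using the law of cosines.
cos(C) = (a² + b² - c²)/(2ab)
cos(C) = (11.8² + 9.2² - 15.9²)/(2·11.8·9.2) = -28.93/217.12 = -0.133244
C = arccos(-0.133244) = 97.66°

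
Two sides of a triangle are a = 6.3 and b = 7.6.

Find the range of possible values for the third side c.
By the triangle inequality: |a - b| < c < a + b
|6.3 - 7.6| < c < 6.3 + 7.6
1.3 < c < 13.9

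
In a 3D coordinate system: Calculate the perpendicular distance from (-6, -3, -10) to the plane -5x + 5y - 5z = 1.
d = |(-5)(-6) + 5(-3) + (-5)(-10) - (1)| / √((-5)² + 5² + (-5)²) = 64/√75 = 7.39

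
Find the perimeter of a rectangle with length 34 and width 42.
Perimeter = 2 * (length + width)
Perimeter = 2 * (34 + 42)
Perimeter = 2 * 76
Perimeter = 152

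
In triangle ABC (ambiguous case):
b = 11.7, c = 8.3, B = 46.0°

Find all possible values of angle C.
sin(C)/c = sin(B)/b  →  sin(C) = c·sin(B)/b = 8.3·sin(46.0°)/11.7 = 0.510301
C₁ = arcsin(0.510301) = 30.68°,  C₂ = 180° - C₁ = 149.32°
Check C₂: A = 180° - 46.0° - 149.32° = -15.32° ≤ 0, rejected
C = 30.68° (one solution)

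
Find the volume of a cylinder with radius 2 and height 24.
Volume = pi * r² * h
Volume = pi * 2² * 24
Volume = pi * 4 * 24
Volume = pi * 96
Volume = 301.59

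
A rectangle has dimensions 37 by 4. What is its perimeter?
Perimeter = 2 * (length + width)
Perimeter = 2 * (37 + 4)
Perimeter = 2 * 41
Perimeter = 82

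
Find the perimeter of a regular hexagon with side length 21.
Perimeter = number of sides * side length
Perimeter = 6 * 21
Perimeter = 126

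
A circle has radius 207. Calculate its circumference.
Circumference = 2 * pi * r
Circumference = 2 * pi * 207
Circumference = 1300.62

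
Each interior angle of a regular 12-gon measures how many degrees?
Interior angle of a regular n-gon = (n-2)*180/n
Interior angle = (12-2)*180/12
Interior angle = 10*180/12
Interior angle = 1800/12
Interior angle = 150 degrees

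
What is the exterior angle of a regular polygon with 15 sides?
Exterior angle of a regular n-gon = 360/n
Exterior angle = 360/15
Exterior angle = 24 degrees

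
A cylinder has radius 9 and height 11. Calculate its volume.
Volume = pi * r² * h
Volume = pi * 9² * 11
Volume = pi * 81 * 11
Volume = pi * 891
Volume = 2799.16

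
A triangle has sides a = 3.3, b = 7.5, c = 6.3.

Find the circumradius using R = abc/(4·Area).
s = (a+b+c)/2 = 8.55
Area = √(s(s-a)(s-b)(s-c)) = √(8.55·5.25·1.05·2.25) = 10.2979
R = abc/(4·Area) = (3.3·7.5·6.3)/(4·10.2979) = 155.925/41.1916 = 3.785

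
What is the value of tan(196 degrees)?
tan(196 degrees) = 0.2867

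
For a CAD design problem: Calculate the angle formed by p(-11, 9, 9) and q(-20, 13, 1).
p·q = 346, |p|² = 283, |q|² = 570
cos θ = 346/√161310 ≈ 0.8615
θ ≈ 30.52°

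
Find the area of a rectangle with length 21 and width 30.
Area = length * width
Area = 21 * 30
Area = 630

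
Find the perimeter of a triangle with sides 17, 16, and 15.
Perimeter = sum of all sides
Perimeter = 17 + 16 + 15
Perimeter = 48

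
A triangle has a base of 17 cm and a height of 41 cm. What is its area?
Area = (1/2) * base * height
Area = (1/2) * 17 * 41
Area = 348.50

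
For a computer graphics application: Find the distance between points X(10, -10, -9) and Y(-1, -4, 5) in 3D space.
d = √[(-11)² + (6)² + (14)²] = √353 = 18.79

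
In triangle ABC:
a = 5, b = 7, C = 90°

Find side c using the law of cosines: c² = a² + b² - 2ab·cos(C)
c² = 5² + 7² - 2·5·7·cos(90°)
c² = 25 + 49 - 70·0.0000 = 74
c = √74 = 8.602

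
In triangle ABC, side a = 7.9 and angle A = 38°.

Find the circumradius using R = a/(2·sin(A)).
R = a/(2·sin(A)) = 7.9/(2·sin(38°))
R = 7.9/(2·0.615661) = 7.9/1.231323 = 6.416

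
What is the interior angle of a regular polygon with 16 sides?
Interior angle of a regular n-gon = (n-2)*180/n
Interior angle = (16-2)*180/16
Interior angle = 14*180/16
Interior angle = 2520/16
Interior angle = 157.50 degrees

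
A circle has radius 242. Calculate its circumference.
Circumference = 2 * pi * r
Circumference = 2 * pi * 242
Circumference = 1520.53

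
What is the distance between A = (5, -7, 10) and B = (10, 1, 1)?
d = √[(5)² + (8)² + (-9)²] = √170 = 13.04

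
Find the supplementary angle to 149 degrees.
Supplementary angles sum to 180 degrees.
Other angle = 180 - 149
Other angle = 31 degrees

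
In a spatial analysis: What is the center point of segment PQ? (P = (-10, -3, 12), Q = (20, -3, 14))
Midpoint = ((-10+20)/2, (-3-3)/2, (12+14)/2) = (5, -3, 13)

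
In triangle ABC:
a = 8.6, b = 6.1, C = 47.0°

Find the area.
Using A = ½ab·sin(C):
A = ½·8.6·6.1·sin(47.0°) = ½·52.46·0.731354 = 19.18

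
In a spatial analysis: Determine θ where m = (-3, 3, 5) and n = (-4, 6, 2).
m·n = 40, |m|² = 43, |n|² = 56
cos θ = 40/√2408 ≈ 0.8151
θ ≈ 35.4°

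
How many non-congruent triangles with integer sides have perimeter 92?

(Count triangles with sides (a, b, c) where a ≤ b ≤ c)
With a ≤ b ≤ c and a + b + c = 92, the triangle inequality a + b > c gives c < 92/2, so c ≤ 45.
Iterate a from 1 to ⌊p/3⌋ = 30; for each a, b ranges from a to ⌊(p−a)/2⌋ with c = p − a − b, keeping only c ≥ b.
Triples: (2, 45, 45), (3, 44, 45), (4, 43, 45), …
Count = 176 triangles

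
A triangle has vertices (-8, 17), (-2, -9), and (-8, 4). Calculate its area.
Using the coordinate formula: Area = (1/2)|x₁(y₂-y₃) + x₂(y₃-y₁) + x₃(y₁-y₂)|
Area = (1/2)|(-8)((-9)-4) + (-2)(4-17) + (-8)(17-(-9))|
Area = (1/2)|(-8)*(-13) + (-2)*(-13) + (-8)*26|
Area = (1/2)|104 + 26 + (-208)|
Area = (1/2)*78 = 39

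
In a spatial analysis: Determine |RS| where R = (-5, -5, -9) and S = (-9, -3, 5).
d = √[(-4)² + (2)² + (14)²] = √216 = 14.7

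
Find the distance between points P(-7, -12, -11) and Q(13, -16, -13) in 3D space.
d = √[(20)² + (-4)² + (-2)²] = √420 = 20.49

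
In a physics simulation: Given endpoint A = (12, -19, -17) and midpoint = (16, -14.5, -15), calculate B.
B = (2×16 - 12, 2×(-14.5) - (-19), 2×(-15) - (-17)) = (20, -10, -13)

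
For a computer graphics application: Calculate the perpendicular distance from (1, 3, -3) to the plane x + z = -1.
d = |1(1) + 0(3) + 1(-3) - (-1)| / √(1² + 0² + 1²) = 1/√2 = 0.7071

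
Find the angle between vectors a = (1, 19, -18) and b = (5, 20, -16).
a·b = 673, |a|² = 686, |b|² = 681
cos θ = 673/√467166 ≈ 0.9846
θ ≈ 10.05°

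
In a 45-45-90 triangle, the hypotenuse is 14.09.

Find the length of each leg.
In a 45-45-90 triangle, hypotenuse = leg·√2  →  leg = hypotenuse/√2
leg = 14.09/√2 = 9.963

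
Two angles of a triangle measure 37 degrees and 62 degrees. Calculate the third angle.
Sum of angles in a triangle = 180 degrees
Third angle = 180 - 37 - 62
Third angle = 81 degrees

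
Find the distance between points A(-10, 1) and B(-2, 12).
Using the distance formula: d = sqrt((x₂-x₁)² + (y₂-y₁)²)
dx = (-2) - (-10) = 8
dy = 12 - 1 = 11
d = sqrt(8² + 11²) = sqrt(64 + 121) = sqrt(185) = 13.60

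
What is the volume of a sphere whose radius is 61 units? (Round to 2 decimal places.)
Volume = (4/3) * pi * r³
Volume = (4/3) * pi * 61³
Volume = (4/3) * pi * 226981
Volume = 950775.79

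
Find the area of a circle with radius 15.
Area = pi * r²
Area = pi * 15²
Area = pi * 225
Area = 706.86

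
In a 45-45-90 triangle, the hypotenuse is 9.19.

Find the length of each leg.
In a 45-45-90 triangle, hypotenuse = leg·√2  →  leg = hypotenuse/√2
leg = 9.19/√2 = 6.498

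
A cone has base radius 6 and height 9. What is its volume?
Volume = (1/3) * pi * r² * h
Volume = (1/3) * pi * 6² * 9
Volume = (1/3) * pi * 36 * 9
Volume = (1/3) * pi * 324
Volume = 339.29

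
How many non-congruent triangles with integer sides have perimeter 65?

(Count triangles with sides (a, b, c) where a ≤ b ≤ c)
With a ≤ b ≤ c and a + b + c = 65, the triangle inequality a + b > c gives c < 65/2, so c ≤ 32.
Iterate a from 1 to ⌊p/3⌋ = 21; for each a, b ranges from a to ⌊(p−a)/2⌋ with c = p − a − b, keeping only c ≥ b.
Triples: (1, 32, 32), (2, 31, 32), (3, 30, 32), …
Count = 96 triangles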